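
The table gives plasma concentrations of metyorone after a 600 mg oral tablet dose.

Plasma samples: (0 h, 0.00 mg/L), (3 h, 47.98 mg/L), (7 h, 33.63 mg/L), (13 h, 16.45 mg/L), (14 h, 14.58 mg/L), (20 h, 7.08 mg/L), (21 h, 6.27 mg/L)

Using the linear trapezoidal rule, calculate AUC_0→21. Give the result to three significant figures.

Trapezoidal AUC_0→21:
  [0→3]: (0.00+47.98)/2 × 3 = 71.97
  [3→7]: (47.98+33.63)/2 × 4 = 163.22
  [7→13]: (33.63+16.45)/2 × 6 = 150.24
  [13→14]: (16.45+14.58)/2 × 1 = 15.515
  [14→20]: (14.58+7.08)/2 × 6 = 64.98
  [20→21]: (7.08+6.27)/2 × 1 = 6.675
  Sum = 472.6 mg/L·h

AUC = 473 mg/L·h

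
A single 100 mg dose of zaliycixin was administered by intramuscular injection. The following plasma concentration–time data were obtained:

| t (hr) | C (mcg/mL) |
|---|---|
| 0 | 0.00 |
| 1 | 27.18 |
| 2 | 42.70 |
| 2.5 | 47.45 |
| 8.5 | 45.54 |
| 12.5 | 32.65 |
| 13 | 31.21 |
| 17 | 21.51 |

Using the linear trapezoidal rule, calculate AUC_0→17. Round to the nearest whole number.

AUC = 628 mcg/mL·hr

Trapezoidal AUC_0→17:
  [0→1]: (0.00+27.18)/2 × 1 = 13.59
  [1→2]: (27.18+42.70)/2 × 1 = 34.94
  [2→2.5]: (42.70+47.45)/2 × 0.5 = 22.5375
  [2.5→8.5]: (47.45+45.54)/2 × 6 = 278.97
  [8.5→12.5]: (45.54+32.65)/2 × 4 = 156.38
  [12.5→13]: (32.65+31.21)/2 × 0.5 = 15.965
  [13→17]: (31.21+21.51)/2 × 4 = 105.44
  Sum = 627.8225 mcg/mL·hr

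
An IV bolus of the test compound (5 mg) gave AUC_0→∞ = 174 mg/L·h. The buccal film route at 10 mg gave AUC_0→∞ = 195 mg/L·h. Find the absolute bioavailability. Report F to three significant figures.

F = (AUC_ev / D_ev) / (AUC_iv / D_iv)
  = (195/10) / (174/5)
  = 19.5 / 34.8 = 0.5603

F = 0.560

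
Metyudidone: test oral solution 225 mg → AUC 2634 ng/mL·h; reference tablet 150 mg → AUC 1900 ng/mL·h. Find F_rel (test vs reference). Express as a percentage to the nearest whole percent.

F_rel = 92%

F_rel = (AUC_test/D_test) / (AUC_ref/D_ref)
      = (2634/225) / (1900/150)
      = 11.7067 / 12.6667 = 0.9242 = 92.42%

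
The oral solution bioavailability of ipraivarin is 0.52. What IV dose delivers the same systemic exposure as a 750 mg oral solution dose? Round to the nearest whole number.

D_iv = 390 mg

Systemic exposure from an extravascular dose = F × D_ev, so the equivalent IV dose is F × D_ev.
D_iv = F × D_ev = 0.52 × 750 = 390 mg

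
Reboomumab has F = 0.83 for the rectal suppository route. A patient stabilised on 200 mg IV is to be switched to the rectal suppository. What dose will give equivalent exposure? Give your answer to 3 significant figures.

For equal systemic exposure: F × D_ev = D_iv
D_ev = D_iv / F = 200 / 0.83 = 240.964 mg

D_rectal = 241 mg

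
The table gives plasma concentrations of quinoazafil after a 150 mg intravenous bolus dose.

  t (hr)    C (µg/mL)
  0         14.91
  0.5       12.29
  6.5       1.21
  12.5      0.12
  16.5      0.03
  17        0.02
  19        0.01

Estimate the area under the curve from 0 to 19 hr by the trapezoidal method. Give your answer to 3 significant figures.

Trapezoidal AUC_0→19:
  [0→0.5]: (14.91+12.29)/2 × 0.5 = 6.8
  [0.5→6.5]: (12.29+1.21)/2 × 6 = 40.5
  [6.5→12.5]: (1.21+0.12)/2 × 6 = 3.99
  [12.5→16.5]: (0.12+0.03)/2 × 4 = 0.3
  [16.5→17]: (0.03+0.02)/2 × 0.5 = 0.0125
  [17→19]: (0.02+0.01)/2 × 2 = 0.03
  Sum = 51.6325 µg/mL·hr

AUC = 51.6 µg/mL·hr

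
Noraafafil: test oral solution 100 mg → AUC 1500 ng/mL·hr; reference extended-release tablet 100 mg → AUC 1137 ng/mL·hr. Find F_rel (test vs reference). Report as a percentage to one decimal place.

F_rel = (AUC_test/D_test) / (AUC_ref/D_ref)
      = (1500/100) / (1137/100)
      = 15 / 11.37 = 1.3193 = 131.93%

F_rel = 131.9%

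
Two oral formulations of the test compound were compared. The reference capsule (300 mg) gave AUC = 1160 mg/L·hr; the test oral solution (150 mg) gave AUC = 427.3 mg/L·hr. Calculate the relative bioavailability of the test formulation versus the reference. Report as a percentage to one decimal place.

F_rel = 73.7%

F_rel = (AUC_test/D_test) / (AUC_ref/D_ref)
      = (427.3/150) / (1160/300)
      = 2.84867 / 3.86667 = 0.7367 = 73.67%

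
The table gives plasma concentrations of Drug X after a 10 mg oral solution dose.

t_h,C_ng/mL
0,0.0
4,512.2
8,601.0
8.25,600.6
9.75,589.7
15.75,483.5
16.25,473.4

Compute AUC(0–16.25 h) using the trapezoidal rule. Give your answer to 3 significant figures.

Trapezoidal AUC_0→16.25:
  [0→4]: (0.0+512.2)/2 × 4 = 1024.4
  [4→8]: (512.2+601.0)/2 × 4 = 2226.4
  [8→8.25]: (601.0+600.6)/2 × 0.25 = 150.2
  [8.25→9.75]: (600.6+589.7)/2 × 1.5 = 892.725
  [9.75→15.75]: (589.7+483.5)/2 × 6 = 3219.6
  [15.75→16.25]: (483.5+473.4)/2 × 0.5 = 239.225
  Sum = 7752.55 ng/mL·h

AUC = 7750 ng/mL·h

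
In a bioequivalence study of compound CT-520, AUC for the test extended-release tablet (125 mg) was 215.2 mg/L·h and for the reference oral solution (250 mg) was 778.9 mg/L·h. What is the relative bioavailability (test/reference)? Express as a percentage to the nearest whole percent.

F_rel = (AUC_test/D_test) / (AUC_ref/D_ref)
      = (215.2/125) / (778.9/250)
      = 1.7216 / 3.1156 = 0.5526 = 55.26%

F_rel = 55%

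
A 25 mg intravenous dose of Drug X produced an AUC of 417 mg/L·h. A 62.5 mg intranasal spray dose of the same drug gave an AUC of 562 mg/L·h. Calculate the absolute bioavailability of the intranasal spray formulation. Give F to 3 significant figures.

F = (AUC_ev / D_ev) / (AUC_iv / D_iv)
  = (562/62.5) / (417/25)
  = 8.992 / 16.68 = 0.5391

F = 0.539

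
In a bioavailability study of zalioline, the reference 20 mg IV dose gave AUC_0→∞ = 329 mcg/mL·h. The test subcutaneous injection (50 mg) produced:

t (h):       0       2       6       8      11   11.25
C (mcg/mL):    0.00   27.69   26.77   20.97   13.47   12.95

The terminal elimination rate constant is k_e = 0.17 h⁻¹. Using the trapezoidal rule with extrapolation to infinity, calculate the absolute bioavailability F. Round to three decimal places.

Trapezoidal AUC_0→11.25 (subcutaneous injection):
  [0→2]: (0.00+27.69)/2 × 2 = 27.69
  [2→6]: (27.69+26.77)/2 × 4 = 108.92
  [6→8]: (26.77+20.97)/2 × 2 = 47.74
  [8→11]: (20.97+13.47)/2 × 3 = 51.66
  [11→11.25]: (13.47+12.95)/2 × 0.25 = 3.3025
  Sum = 239.3125 mcg/mL·h
Tail: C_last/k_e = 12.95/0.17 = 76.176
AUC_0→∞ (subcutaneous injection) = 239.3125 + 76.176 = 315.4885 mcg/mL·h
F = (AUC_ev/D_ev)/(AUC_iv/D_iv) = (315.4885/50)/(329/20) = 6.30977/16.45 = 0.3836

F = 0.384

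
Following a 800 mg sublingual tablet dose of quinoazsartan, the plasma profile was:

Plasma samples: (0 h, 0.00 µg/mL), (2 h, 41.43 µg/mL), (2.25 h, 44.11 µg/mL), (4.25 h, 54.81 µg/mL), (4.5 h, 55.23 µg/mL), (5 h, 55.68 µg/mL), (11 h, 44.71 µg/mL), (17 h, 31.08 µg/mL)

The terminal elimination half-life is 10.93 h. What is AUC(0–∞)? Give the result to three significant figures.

AUC = 1210 µg/mL·h

Trapezoidal AUC_0→17:
  [0→2]: (0.00+41.43)/2 × 2 = 41.43
  [2→2.25]: (41.43+44.11)/2 × 0.25 = 10.6925
  [2.25→4.25]: (44.11+54.81)/2 × 2 = 98.92
  [4.25→4.5]: (54.81+55.23)/2 × 0.25 = 13.755
  [4.5→5]: (55.23+55.68)/2 × 0.5 = 27.7275
  [5→11]: (55.68+44.71)/2 × 6 = 301.17
  [11→17]: (44.71+31.08)/2 × 6 = 227.37
  Sum = 721.065 µg/mL·h
k_e = ln2 / t½ = 0.693147 / 10.93 = 0.0634 h^-1
Extrapolated tail: C_last / k_e = 31.08 / 0.0634 = 490.221
AUC_0→∞ = 721.065 + 490.221 = 1211.286 µg/mL·h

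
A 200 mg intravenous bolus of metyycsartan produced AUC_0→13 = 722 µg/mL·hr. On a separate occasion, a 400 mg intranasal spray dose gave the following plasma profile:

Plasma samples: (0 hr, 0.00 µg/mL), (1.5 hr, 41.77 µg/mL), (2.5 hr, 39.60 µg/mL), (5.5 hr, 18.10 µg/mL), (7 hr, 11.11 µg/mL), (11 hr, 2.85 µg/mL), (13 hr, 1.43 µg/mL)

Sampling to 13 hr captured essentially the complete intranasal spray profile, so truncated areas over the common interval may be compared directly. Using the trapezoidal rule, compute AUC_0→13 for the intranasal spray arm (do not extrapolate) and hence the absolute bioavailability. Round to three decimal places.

F = 0.147

Trapezoidal AUC_0→13 (intranasal spray):
  [0→1.5]: (0.00+41.77)/2 × 1.5 = 31.3275
  [1.5→2.5]: (41.77+39.60)/2 × 1 = 40.685
  [2.5→5.5]: (39.60+18.10)/2 × 3 = 86.55
  [5.5→7]: (18.10+11.11)/2 × 1.5 = 21.9075
  [7→11]: (11.11+2.85)/2 × 4 = 27.92
  [11→13]: (2.85+1.43)/2 × 2 = 4.28
  Sum = 212.67 µg/mL·hr
F = (AUC_ev/D_ev)/(AUC_iv/D_iv) = (212.67/400)/(722/200) = 0.531675/3.61 = 0.1473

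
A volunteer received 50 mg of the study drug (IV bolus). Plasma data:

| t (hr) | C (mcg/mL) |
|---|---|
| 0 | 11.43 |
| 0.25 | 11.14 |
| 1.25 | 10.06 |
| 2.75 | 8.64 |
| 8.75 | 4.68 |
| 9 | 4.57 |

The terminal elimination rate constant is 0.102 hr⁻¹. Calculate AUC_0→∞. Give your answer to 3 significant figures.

AUC = 113 mcg/mL·hr

Trapezoidal AUC_0→9:
  [0→0.25]: (11.43+11.14)/2 × 0.25 = 2.82125
  [0.25→1.25]: (11.14+10.06)/2 × 1 = 10.6
  [1.25→2.75]: (10.06+8.64)/2 × 1.5 = 14.025
  [2.75→8.75]: (8.64+4.68)/2 × 6 = 39.96
  [8.75→9]: (4.68+4.57)/2 × 0.25 = 1.15625
  Sum = 68.5625 mcg/mL·hr
Extrapolated tail: C_last / k_e = 4.57 / 0.102 = 44.804
AUC_0→∞ = 68.5625 + 44.804 = 113.3665 mcg/mL·hr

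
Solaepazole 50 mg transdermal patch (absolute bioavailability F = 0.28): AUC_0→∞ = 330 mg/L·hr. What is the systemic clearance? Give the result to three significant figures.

CL = 0.0424 L/hr

CL = F × Dose / AUC_0→∞
   = 0.28 × 50 / 330 = 0.0424242 L/hr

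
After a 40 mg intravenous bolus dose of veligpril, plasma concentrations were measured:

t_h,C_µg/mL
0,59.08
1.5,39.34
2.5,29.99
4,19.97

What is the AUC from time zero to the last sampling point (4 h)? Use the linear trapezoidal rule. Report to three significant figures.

AUC = 146 µg/mL·h

Trapezoidal AUC_0→4:
  [0→1.5]: (59.08+39.34)/2 × 1.5 = 73.815
  [1.5→2.5]: (39.34+29.99)/2 × 1 = 34.665
  [2.5→4]: (29.99+19.97)/2 × 1.5 = 37.47
  Sum = 145.95 µg/mL·h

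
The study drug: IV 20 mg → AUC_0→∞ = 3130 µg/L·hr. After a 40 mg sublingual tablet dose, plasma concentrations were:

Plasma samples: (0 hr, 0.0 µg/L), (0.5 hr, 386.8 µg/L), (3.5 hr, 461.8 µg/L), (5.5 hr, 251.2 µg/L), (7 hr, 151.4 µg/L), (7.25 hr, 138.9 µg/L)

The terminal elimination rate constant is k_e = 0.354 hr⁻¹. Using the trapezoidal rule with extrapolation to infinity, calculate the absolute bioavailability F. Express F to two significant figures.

Trapezoidal AUC_0→7.25 (sublingual tablet):
  [0→0.5]: (0.0+386.8)/2 × 0.5 = 96.7
  [0.5→3.5]: (386.8+461.8)/2 × 3 = 1272.9
  [3.5→5.5]: (461.8+251.2)/2 × 2 = 713.0
  [5.5→7]: (251.2+151.4)/2 × 1.5 = 301.95
  [7→7.25]: (151.4+138.9)/2 × 0.25 = 36.2875
  Sum = 2420.8375 µg/L·hr
Tail: C_last/k_e = 138.9/0.354 = 392.373
AUC_0→∞ (sublingual tablet) = 2420.8375 + 392.373 = 2813.2105 µg/L·hr
F = (AUC_ev/D_ev)/(AUC_iv/D_iv) = (2813.2105/40)/(3130/20) = 70.3303/156.5 = 0.4494

F = 0.45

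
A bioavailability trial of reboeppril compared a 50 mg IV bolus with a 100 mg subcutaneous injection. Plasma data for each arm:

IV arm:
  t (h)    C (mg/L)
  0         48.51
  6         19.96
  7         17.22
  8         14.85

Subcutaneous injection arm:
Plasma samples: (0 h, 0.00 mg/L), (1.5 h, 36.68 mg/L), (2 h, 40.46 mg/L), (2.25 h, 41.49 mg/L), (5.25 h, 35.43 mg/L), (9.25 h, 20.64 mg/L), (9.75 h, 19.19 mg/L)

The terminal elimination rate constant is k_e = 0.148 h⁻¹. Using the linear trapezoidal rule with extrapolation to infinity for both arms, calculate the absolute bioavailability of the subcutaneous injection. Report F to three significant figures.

Trapezoidal AUC_0→8 (IV):
  [0→6]: (48.51+19.96)/2 × 6 = 205.41
  [6→7]: (19.96+17.22)/2 × 1 = 18.59
  [7→8]: (17.22+14.85)/2 × 1 = 16.035
  Sum = 240.035 mg/L·h
IV tail: 14.85/0.148 = 100.338; AUC_iv,0→∞ = 240.035 + 100.338 = 340.373 mg/L·h
Trapezoidal AUC_0→9.75 (subcutaneous injection):
  [0→1.5]: (0.00+36.68)/2 × 1.5 = 27.51
  [1.5→2]: (36.68+40.46)/2 × 0.5 = 19.285
  [2→2.25]: (40.46+41.49)/2 × 0.25 = 10.24375
  [2.25→5.25]: (41.49+35.43)/2 × 3 = 115.38
  [5.25→9.25]: (35.43+20.64)/2 × 4 = 112.14
  [9.25→9.75]: (20.64+19.19)/2 × 0.5 = 9.9575
  Sum = 294.51625 mg/L·h
subcutaneous injection tail: 19.19/0.148 = 129.662; AUC_ev,0→∞ = 294.51625 + 129.662 = 424.17825 mg/L·h
F = (AUC_ev/D_ev)/(AUC_iv/D_iv) = (424.17825/100)/(340.373/50) = 4.2417825/6.80746 = 0.6231

F = 0.623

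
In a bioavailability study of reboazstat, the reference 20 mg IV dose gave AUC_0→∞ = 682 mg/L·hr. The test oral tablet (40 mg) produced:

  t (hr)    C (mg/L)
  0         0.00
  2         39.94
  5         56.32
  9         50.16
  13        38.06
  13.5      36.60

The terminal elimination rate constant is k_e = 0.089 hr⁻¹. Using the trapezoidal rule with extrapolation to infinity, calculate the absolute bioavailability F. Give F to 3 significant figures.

Trapezoidal AUC_0→13.5 (oral tablet):
  [0→2]: (0.00+39.94)/2 × 2 = 39.94
  [2→5]: (39.94+56.32)/2 × 3 = 144.39
  [5→9]: (56.32+50.16)/2 × 4 = 212.96
  [9→13]: (50.16+38.06)/2 × 4 = 176.44
  [13→13.5]: (38.06+36.60)/2 × 0.5 = 18.665
  Sum = 592.395 mg/L·hr
Tail: C_last/k_e = 36.60/0.089 = 411.236
AUC_0→∞ (oral tablet) = 592.395 + 411.236 = 1003.631 mg/L·hr
F = (AUC_ev/D_ev)/(AUC_iv/D_iv) = (1003.631/40)/(682/20) = 25.090775/34.1 = 0.7358

F = 0.736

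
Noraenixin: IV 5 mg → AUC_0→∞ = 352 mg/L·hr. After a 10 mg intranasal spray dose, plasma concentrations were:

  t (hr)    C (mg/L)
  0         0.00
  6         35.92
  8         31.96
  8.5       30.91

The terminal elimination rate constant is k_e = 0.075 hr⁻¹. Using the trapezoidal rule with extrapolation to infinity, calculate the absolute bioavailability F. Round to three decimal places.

Trapezoidal AUC_0→8.5 (intranasal spray):
  [0→6]: (0.00+35.92)/2 × 6 = 107.76
  [6→8]: (35.92+31.96)/2 × 2 = 67.88
  [8→8.5]: (31.96+30.91)/2 × 0.5 = 15.7175
  Sum = 191.3575 mg/L·hr
Tail: C_last/k_e = 30.91/0.075 = 412.133
AUC_0→∞ (intranasal spray) = 191.3575 + 412.133 = 603.4905 mg/L·hr
F = (AUC_ev/D_ev)/(AUC_iv/D_iv) = (603.4905/10)/(352/5) = 60.34905/70.4 = 0.8572

F = 0.857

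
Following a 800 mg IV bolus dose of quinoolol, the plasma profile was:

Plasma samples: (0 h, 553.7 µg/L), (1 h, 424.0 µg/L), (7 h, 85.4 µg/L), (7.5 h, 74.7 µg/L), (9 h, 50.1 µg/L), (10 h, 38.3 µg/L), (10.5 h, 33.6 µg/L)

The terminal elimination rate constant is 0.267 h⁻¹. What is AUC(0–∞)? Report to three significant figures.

Trapezoidal AUC_0→10.5:
  [0→1]: (553.7+424.0)/2 × 1 = 488.85
  [1→7]: (424.0+85.4)/2 × 6 = 1528.2
  [7→7.5]: (85.4+74.7)/2 × 0.5 = 40.025
  [7.5→9]: (74.7+50.1)/2 × 1.5 = 93.6
  [9→10]: (50.1+38.3)/2 × 1 = 44.2
  [10→10.5]: (38.3+33.6)/2 × 0.5 = 17.975
  Sum = 2212.85 µg/L·h
Extrapolated tail: C_last / k_e = 33.6 / 0.267 = 125.843
AUC_0→∞ = 2212.85 + 125.843 = 2338.693 µg/L·h

AUC = 2340 µg/L·h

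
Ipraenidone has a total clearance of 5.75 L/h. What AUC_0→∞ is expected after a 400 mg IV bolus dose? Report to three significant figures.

AUC_0→∞ = Dose_iv / CL
        = 400 / 5.75 = 69.5652 mg/L·h

AUC = 69.6 mg/L·h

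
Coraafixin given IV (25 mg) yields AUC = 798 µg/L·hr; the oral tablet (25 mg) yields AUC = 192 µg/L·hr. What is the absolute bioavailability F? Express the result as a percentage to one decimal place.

F = (AUC_ev / D_ev) / (AUC_iv / D_iv)
  = (192/25) / (798/25)
  = 7.68 / 31.92 = 0.2406
  = 24.06%

F = 24.1%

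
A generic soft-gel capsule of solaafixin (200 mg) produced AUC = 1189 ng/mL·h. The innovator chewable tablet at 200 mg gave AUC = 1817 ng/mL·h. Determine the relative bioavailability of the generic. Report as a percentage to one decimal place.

F_rel = (AUC_test/D_test) / (AUC_ref/D_ref)
      = (1189/200) / (1817/200)
      = 5.945 / 9.085 = 0.6544 = 65.44%

F_rel = 65.4%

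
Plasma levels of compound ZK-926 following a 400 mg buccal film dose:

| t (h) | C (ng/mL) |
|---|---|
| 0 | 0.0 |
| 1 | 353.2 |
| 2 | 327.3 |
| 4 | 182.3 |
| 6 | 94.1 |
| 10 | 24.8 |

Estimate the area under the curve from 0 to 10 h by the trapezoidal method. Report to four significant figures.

Trapezoidal AUC_0→10:
  [0→1]: (0.0+353.2)/2 × 1 = 176.6
  [1→2]: (353.2+327.3)/2 × 1 = 340.25
  [2→4]: (327.3+182.3)/2 × 2 = 509.6
  [4→6]: (182.3+94.1)/2 × 2 = 276.4
  [6→10]: (94.1+24.8)/2 × 4 = 237.8
  Sum = 1540.65 ng/mL·h

AUC = 1541 ng/mL·h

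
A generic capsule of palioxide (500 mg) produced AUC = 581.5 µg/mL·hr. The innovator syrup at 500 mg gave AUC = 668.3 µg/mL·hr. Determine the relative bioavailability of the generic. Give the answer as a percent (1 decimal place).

F_rel = (AUC_test/D_test) / (AUC_ref/D_ref)
      = (581.5/500) / (668.3/500)
      = 1.163 / 1.3366 = 0.8701 = 87.01%

F_rel = 87.0%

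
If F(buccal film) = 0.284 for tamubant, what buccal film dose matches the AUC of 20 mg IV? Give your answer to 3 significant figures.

D_buccal = 70.4 mg

For equal systemic exposure: F × D_ev = D_iv
D_ev = D_iv / F = 20 / 0.284 = 70.4225 mg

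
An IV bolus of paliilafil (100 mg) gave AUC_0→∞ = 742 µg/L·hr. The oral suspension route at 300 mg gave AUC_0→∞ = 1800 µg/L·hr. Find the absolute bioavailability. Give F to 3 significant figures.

F = (AUC_ev / D_ev) / (AUC_iv / D_iv)
  = (1800/300) / (742/100)
  = 6 / 7.42 = 0.8086

F = 0.809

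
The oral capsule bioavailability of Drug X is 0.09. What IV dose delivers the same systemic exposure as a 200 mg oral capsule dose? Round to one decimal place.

D_iv = 18.0 mg

Systemic exposure from an extravascular dose = F × D_ev, so the equivalent IV dose is F × D_ev.
D_iv = F × D_ev = 0.09 × 200 = 18 mg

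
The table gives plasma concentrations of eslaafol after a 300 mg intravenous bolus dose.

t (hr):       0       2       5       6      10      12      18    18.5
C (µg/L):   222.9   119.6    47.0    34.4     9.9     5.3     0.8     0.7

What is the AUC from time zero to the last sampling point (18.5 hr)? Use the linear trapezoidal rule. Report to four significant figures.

AUC = 755.6 µg/L·hr

Trapezoidal AUC_0→18.5:
  [0→2]: (222.9+119.6)/2 × 2 = 342.5
  [2→5]: (119.6+47.0)/2 × 3 = 249.9
  [5→6]: (47.0+34.4)/2 × 1 = 40.7
  [6→10]: (34.4+9.9)/2 × 4 = 88.6
  [10→12]: (9.9+5.3)/2 × 2 = 15.2
  [12→18]: (5.3+0.8)/2 × 6 = 18.3
  [18→18.5]: (0.8+0.7)/2 × 0.5 = 0.375
  Sum = 755.575 µg/L·hr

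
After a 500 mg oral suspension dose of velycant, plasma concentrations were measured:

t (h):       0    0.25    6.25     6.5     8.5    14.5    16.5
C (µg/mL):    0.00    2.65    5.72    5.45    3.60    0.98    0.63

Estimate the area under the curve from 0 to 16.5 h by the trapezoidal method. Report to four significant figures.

Trapezoidal AUC_0→16.5:
  [0→0.25]: (0.00+2.65)/2 × 0.25 = 0.33125
  [0.25→6.25]: (2.65+5.72)/2 × 6 = 25.11
  [6.25→6.5]: (5.72+5.45)/2 × 0.25 = 1.39625
  [6.5→8.5]: (5.45+3.60)/2 × 2 = 9.05
  [8.5→14.5]: (3.60+0.98)/2 × 6 = 13.74
  [14.5→16.5]: (0.98+0.63)/2 × 2 = 1.61
  Sum = 51.2375 µg/mL·h

AUC = 51.24 µg/mL·h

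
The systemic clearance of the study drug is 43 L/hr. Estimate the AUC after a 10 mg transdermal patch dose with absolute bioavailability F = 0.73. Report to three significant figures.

AUC = 0.170 mg/L·hr

AUC_0→∞ = F × Dose / CL
        = 0.73 × 10 / 43 = 0.169767 mg/L·hr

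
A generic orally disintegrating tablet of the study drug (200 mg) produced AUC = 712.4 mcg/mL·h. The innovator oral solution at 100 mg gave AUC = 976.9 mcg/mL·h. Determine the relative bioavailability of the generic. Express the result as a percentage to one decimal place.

F_rel = (AUC_test/D_test) / (AUC_ref/D_ref)
      = (712.4/200) / (976.9/100)
      = 3.562 / 9.769 = 0.3646 = 36.46%

F_rel = 36.5%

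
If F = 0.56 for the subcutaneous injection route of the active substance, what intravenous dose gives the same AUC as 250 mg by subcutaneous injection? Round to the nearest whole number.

Systemic exposure from an extravascular dose = F × D_ev, so the equivalent IV dose is F × D_ev.
D_iv = F × D_ev = 0.56 × 250 = 140 mg

D_iv = 140 mg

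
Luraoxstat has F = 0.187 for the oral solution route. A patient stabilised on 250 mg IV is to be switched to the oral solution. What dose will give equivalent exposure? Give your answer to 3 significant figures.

D_oral = 1340 mg

For equal systemic exposure: F × D_ev = D_iv
D_ev = D_iv / F = 250 / 0.187 = 1336.9 mg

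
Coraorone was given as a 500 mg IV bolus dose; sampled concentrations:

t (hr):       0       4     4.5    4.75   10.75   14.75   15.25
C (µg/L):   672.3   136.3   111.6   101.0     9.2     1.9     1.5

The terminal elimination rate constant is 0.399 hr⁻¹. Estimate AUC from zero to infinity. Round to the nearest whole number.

AUC = 2063 µg/L·hr

Trapezoidal AUC_0→15.25:
  [0→4]: (672.3+136.3)/2 × 4 = 1617.2
  [4→4.5]: (136.3+111.6)/2 × 0.5 = 61.975
  [4.5→4.75]: (111.6+101.0)/2 × 0.25 = 26.575
  [4.75→10.75]: (101.0+9.2)/2 × 6 = 330.6
  [10.75→14.75]: (9.2+1.9)/2 × 4 = 22.2
  [14.75→15.25]: (1.9+1.5)/2 × 0.5 = 0.85
  Sum = 2059.4 µg/L·hr
Extrapolated tail: C_last / k_e = 1.5 / 0.399 = 3.759
AUC_0→∞ = 2059.4 + 3.759 = 2063.159 µg/L·hr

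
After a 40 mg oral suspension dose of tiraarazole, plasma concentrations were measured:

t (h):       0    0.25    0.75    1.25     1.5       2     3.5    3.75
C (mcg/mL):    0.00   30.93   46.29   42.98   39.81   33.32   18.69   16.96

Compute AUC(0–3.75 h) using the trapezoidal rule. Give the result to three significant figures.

Trapezoidal AUC_0→3.75:
  [0→0.25]: (0.00+30.93)/2 × 0.25 = 3.86625
  [0.25→0.75]: (30.93+46.29)/2 × 0.5 = 19.305
  [0.75→1.25]: (46.29+42.98)/2 × 0.5 = 22.3175
  [1.25→1.5]: (42.98+39.81)/2 × 0.25 = 10.34875
  [1.5→2]: (39.81+33.32)/2 × 0.5 = 18.2825
  [2→3.5]: (33.32+18.69)/2 × 1.5 = 39.0075
  [3.5→3.75]: (18.69+16.96)/2 × 0.25 = 4.45625
  Sum = 117.58375 mcg/mL·h

AUC = 118 mcg/mL·h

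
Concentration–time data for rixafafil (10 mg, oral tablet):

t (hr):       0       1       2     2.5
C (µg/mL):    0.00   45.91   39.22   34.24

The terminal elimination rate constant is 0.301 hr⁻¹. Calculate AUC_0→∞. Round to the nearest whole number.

Trapezoidal AUC_0→2.5:
  [0→1]: (0.00+45.91)/2 × 1 = 22.955
  [1→2]: (45.91+39.22)/2 × 1 = 42.565
  [2→2.5]: (39.22+34.24)/2 × 0.5 = 18.365
  Sum = 83.885 µg/mL·hr
Extrapolated tail: C_last / k_e = 34.24 / 0.301 = 113.754
AUC_0→∞ = 83.885 + 113.754 = 197.639 µg/mL·hr

AUC = 198 µg/mL·hr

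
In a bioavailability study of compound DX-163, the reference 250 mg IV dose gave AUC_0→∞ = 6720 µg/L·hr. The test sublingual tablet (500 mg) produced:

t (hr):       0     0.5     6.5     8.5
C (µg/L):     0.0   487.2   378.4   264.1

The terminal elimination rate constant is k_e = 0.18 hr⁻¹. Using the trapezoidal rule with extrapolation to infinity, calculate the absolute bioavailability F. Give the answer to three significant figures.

Trapezoidal AUC_0→8.5 (sublingual tablet):
  [0→0.5]: (0.0+487.2)/2 × 0.5 = 121.8
  [0.5→6.5]: (487.2+378.4)/2 × 6 = 2596.8
  [6.5→8.5]: (378.4+264.1)/2 × 2 = 642.5
  Sum = 3361.1 µg/L·hr
Tail: C_last/k_e = 264.1/0.18 = 1467.222
AUC_0→∞ (sublingual tablet) = 3361.1 + 1467.222 = 4828.322 µg/L·hr
F = (AUC_ev/D_ev)/(AUC_iv/D_iv) = (4828.322/500)/(6720/250) = 9.656644/26.88 = 0.3593

F = 0.359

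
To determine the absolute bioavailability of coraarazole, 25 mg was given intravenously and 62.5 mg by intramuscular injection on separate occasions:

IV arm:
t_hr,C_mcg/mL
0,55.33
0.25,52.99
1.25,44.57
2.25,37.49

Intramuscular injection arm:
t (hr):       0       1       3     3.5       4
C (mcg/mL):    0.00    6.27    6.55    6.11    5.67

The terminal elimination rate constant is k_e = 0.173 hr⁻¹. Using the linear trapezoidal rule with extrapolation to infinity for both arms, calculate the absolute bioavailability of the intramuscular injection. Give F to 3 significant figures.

F = 0.0685

Trapezoidal AUC_0→2.25 (IV):
  [0→0.25]: (55.33+52.99)/2 × 0.25 = 13.54
  [0.25→1.25]: (52.99+44.57)/2 × 1 = 48.78
  [1.25→2.25]: (44.57+37.49)/2 × 1 = 41.03
  Sum = 103.35 mcg/mL·hr
IV tail: 37.49/0.173 = 216.705; AUC_iv,0→∞ = 103.35 + 216.705 = 320.055 mcg/mL·hr
Trapezoidal AUC_0→4 (intramuscular injection):
  [0→1]: (0.00+6.27)/2 × 1 = 3.135
  [1→3]: (6.27+6.55)/2 × 2 = 12.82
  [3→3.5]: (6.55+6.11)/2 × 0.5 = 3.165
  [3.5→4]: (6.11+5.67)/2 × 0.5 = 2.945
  Sum = 22.065 mcg/mL·hr
intramuscular injection tail: 5.67/0.173 = 32.775; AUC_ev,0→∞ = 22.065 + 32.775 = 54.84 mcg/mL·hr
F = (AUC_ev/D_ev)/(AUC_iv/D_iv) = (54.84/62.5)/(320.055/25) = 0.87744/12.8022 = 0.0685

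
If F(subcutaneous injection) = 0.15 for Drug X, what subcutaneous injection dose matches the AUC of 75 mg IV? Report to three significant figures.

For equal systemic exposure: F × D_ev = D_iv
D_ev = D_iv / F = 75 / 0.15 = 500 mg

D_subcutaneous = 500 mg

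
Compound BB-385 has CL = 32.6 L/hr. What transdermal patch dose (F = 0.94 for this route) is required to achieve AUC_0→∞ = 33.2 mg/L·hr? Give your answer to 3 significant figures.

Dose = CL × AUC_0→∞ / F
     = 32.6 × 33.2 / 0.94 = 1151.4 mg

Dose = 1150 mg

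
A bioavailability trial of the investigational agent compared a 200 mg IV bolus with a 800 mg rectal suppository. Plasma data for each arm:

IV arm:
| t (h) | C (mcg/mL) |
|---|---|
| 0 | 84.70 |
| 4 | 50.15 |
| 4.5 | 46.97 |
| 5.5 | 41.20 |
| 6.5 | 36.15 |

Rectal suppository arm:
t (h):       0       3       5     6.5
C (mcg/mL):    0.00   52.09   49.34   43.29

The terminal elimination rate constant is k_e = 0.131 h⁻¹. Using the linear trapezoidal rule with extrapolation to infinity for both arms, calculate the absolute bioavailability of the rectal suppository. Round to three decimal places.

Trapezoidal AUC_0→6.5 (IV):
  [0→4]: (84.70+50.15)/2 × 4 = 269.7
  [4→4.5]: (50.15+46.97)/2 × 0.5 = 24.28
  [4.5→5.5]: (46.97+41.20)/2 × 1 = 44.085
  [5.5→6.5]: (41.20+36.15)/2 × 1 = 38.675
  Sum = 376.74 mcg/mL·h
IV tail: 36.15/0.131 = 275.954; AUC_iv,0→∞ = 376.74 + 275.954 = 652.694 mcg/mL·h
Trapezoidal AUC_0→6.5 (rectal suppository):
  [0→3]: (0.00+52.09)/2 × 3 = 78.135
  [3→5]: (52.09+49.34)/2 × 2 = 101.43
  [5→6.5]: (49.34+43.29)/2 × 1.5 = 69.4725
  Sum = 249.0375 mcg/mL·h
rectal suppository tail: 43.29/0.131 = 330.458; AUC_ev,0→∞ = 249.0375 + 330.458 = 579.4955 mcg/mL·h
F = (AUC_ev/D_ev)/(AUC_iv/D_iv) = (579.4955/800)/(652.694/200) = 0.724369/3.26347 = 0.2220

F = 0.222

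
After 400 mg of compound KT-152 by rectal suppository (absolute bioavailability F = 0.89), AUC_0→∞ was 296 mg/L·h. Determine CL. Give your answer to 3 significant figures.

CL = 1.20 L/h

CL = F × Dose / AUC_0→∞
   = 0.89 × 400 / 296 = 1.2027 L/h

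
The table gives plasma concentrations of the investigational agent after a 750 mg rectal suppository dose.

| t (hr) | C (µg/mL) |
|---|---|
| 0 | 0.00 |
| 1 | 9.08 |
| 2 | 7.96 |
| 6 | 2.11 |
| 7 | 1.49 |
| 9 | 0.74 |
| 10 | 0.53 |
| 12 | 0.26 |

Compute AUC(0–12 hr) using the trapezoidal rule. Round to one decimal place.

AUC = 38.7 µg/mL·hr

Trapezoidal AUC_0→12:
  [0→1]: (0.00+9.08)/2 × 1 = 4.54
  [1→2]: (9.08+7.96)/2 × 1 = 8.52
  [2→6]: (7.96+2.11)/2 × 4 = 20.14
  [6→7]: (2.11+1.49)/2 × 1 = 1.8
  [7→9]: (1.49+0.74)/2 × 2 = 2.23
  [9→10]: (0.74+0.53)/2 × 1 = 0.635
  [10→12]: (0.53+0.26)/2 × 2 = 0.79
  Sum = 38.655 µg/mL·hr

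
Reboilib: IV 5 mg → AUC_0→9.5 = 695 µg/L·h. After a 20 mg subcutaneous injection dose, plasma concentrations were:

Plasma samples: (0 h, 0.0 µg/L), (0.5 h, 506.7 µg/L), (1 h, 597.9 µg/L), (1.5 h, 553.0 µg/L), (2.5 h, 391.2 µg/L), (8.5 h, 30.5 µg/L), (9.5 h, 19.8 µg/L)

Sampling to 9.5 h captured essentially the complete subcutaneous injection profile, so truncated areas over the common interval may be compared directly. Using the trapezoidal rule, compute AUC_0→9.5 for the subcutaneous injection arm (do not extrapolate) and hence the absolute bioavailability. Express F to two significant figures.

F = 0.88

Trapezoidal AUC_0→9.5 (subcutaneous injection):
  [0→0.5]: (0.0+506.7)/2 × 0.5 = 126.675
  [0.5→1]: (506.7+597.9)/2 × 0.5 = 276.15
  [1→1.5]: (597.9+553.0)/2 × 0.5 = 287.725
  [1.5→2.5]: (553.0+391.2)/2 × 1 = 472.1
  [2.5→8.5]: (391.2+30.5)/2 × 6 = 1265.1
  [8.5→9.5]: (30.5+19.8)/2 × 1 = 25.15
  Sum = 2452.9 µg/L·h
F = (AUC_ev/D_ev)/(AUC_iv/D_iv) = (2452.9/20)/(695/5) = 122.645/139 = 0.8823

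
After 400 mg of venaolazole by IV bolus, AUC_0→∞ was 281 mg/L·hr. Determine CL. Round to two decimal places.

CL = Dose_iv / AUC_0→∞
   = 400 / 281 = 1.42349 L/hr

CL = 1.42 L/hr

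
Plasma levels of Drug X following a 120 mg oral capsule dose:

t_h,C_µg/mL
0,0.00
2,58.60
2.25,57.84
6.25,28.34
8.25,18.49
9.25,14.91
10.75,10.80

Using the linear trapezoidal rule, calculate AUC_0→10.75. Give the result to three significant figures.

AUC = 328 µg/mL·h

Trapezoidal AUC_0→10.75:
  [0→2]: (0.00+58.60)/2 × 2 = 58.6
  [2→2.25]: (58.60+57.84)/2 × 0.25 = 14.555
  [2.25→6.25]: (57.84+28.34)/2 × 4 = 172.36
  [6.25→8.25]: (28.34+18.49)/2 × 2 = 46.83
  [8.25→9.25]: (18.49+14.91)/2 × 1 = 16.7
  [9.25→10.75]: (14.91+10.80)/2 × 1.5 = 19.2825
  Sum = 328.3275 µg/mL·h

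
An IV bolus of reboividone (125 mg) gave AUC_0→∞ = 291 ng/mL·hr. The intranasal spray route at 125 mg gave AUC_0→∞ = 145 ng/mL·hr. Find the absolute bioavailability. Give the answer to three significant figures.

F = 0.498

F = (AUC_ev / D_ev) / (AUC_iv / D_iv)
  = (145/125) / (291/125)
  = 1.16 / 2.328 = 0.4983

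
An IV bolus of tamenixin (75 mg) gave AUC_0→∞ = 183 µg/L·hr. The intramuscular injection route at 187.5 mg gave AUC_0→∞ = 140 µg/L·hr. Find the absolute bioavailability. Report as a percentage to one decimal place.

F = 30.6%

F = (AUC_ev / D_ev) / (AUC_iv / D_iv)
  = (140/187.5) / (183/75)
  = 0.746667 / 2.44 = 0.3060
  = 30.60%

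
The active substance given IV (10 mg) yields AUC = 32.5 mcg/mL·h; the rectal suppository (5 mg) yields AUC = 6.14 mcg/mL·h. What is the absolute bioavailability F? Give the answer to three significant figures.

F = (AUC_ev / D_ev) / (AUC_iv / D_iv)
  = (6.14/5) / (32.5/10)
  = 1.228 / 3.25 = 0.3778

F = 0.378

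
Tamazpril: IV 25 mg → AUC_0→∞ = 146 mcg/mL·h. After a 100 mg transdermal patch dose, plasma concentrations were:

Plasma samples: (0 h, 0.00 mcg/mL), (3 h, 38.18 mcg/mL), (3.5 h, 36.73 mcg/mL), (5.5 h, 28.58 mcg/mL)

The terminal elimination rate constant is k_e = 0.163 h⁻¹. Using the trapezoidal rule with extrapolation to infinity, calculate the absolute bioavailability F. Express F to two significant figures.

Trapezoidal AUC_0→5.5 (transdermal patch):
  [0→3]: (0.00+38.18)/2 × 3 = 57.27
  [3→3.5]: (38.18+36.73)/2 × 0.5 = 18.7275
  [3.5→5.5]: (36.73+28.58)/2 × 2 = 65.31
  Sum = 141.3075 mcg/mL·h
Tail: C_last/k_e = 28.58/0.163 = 175.337
AUC_0→∞ (transdermal patch) = 141.3075 + 175.337 = 316.6445 mcg/mL·h
F = (AUC_ev/D_ev)/(AUC_iv/D_iv) = (316.6445/100)/(146/25) = 3.166445/5.84 = 0.5422

F = 0.54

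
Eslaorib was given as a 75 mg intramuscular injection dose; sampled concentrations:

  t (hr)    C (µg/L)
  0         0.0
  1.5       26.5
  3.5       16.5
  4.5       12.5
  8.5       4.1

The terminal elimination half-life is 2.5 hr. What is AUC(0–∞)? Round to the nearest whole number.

AUC = 125 µg/L·hr

Trapezoidal AUC_0→8.5:
  [0→1.5]: (0.0+26.5)/2 × 1.5 = 19.875
  [1.5→3.5]: (26.5+16.5)/2 × 2 = 43.0
  [3.5→4.5]: (16.5+12.5)/2 × 1 = 14.5
  [4.5→8.5]: (12.5+4.1)/2 × 4 = 33.2
  Sum = 110.575 µg/L·hr
k_e = ln2 / t½ = 0.693147 / 2.5 = 0.2773 hr^-1
Extrapolated tail: C_last / k_e = 4.1 / 0.2773 = 14.785
AUC_0→∞ = 110.575 + 14.785 = 125.36 µg/L·hr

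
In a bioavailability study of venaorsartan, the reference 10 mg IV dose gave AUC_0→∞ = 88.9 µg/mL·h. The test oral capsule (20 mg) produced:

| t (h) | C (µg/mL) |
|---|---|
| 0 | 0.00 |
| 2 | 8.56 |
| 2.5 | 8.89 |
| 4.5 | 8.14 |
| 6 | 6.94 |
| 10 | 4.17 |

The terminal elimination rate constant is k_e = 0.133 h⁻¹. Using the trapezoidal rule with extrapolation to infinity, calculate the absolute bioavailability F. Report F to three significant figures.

F = 0.533

Trapezoidal AUC_0→10 (oral capsule):
  [0→2]: (0.00+8.56)/2 × 2 = 8.56
  [2→2.5]: (8.56+8.89)/2 × 0.5 = 4.3625
  [2.5→4.5]: (8.89+8.14)/2 × 2 = 17.03
  [4.5→6]: (8.14+6.94)/2 × 1.5 = 11.31
  [6→10]: (6.94+4.17)/2 × 4 = 22.22
  Sum = 63.4825 µg/mL·h
Tail: C_last/k_e = 4.17/0.133 = 31.353
AUC_0→∞ (oral capsule) = 63.4825 + 31.353 = 94.8355 µg/mL·h
F = (AUC_ev/D_ev)/(AUC_iv/D_iv) = (94.8355/20)/(88.9/10) = 4.741775/8.89 = 0.5334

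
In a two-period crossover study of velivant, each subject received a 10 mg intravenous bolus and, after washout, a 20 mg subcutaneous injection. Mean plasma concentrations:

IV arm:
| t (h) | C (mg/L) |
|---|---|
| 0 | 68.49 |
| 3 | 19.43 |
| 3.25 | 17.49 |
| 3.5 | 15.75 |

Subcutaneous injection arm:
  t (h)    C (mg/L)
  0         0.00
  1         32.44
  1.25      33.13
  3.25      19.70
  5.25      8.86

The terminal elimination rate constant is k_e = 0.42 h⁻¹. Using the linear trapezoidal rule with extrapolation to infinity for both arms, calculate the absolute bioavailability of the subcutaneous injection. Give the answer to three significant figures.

F = 0.356

Trapezoidal AUC_0→3.5 (IV):
  [0→3]: (68.49+19.43)/2 × 3 = 131.88
  [3→3.25]: (19.43+17.49)/2 × 0.25 = 4.615
  [3.25→3.5]: (17.49+15.75)/2 × 0.25 = 4.155
  Sum = 140.65 mg/L·h
IV tail: 15.75/0.42 = 37.500; AUC_iv,0→∞ = 140.65 + 37.500 = 178.15 mg/L·h
Trapezoidal AUC_0→5.25 (subcutaneous injection):
  [0→1]: (0.00+32.44)/2 × 1 = 16.22
  [1→1.25]: (32.44+33.13)/2 × 0.25 = 8.19625
  [1.25→3.25]: (33.13+19.70)/2 × 2 = 52.83
  [3.25→5.25]: (19.70+8.86)/2 × 2 = 28.56
  Sum = 105.80625 mg/L·h
subcutaneous injection tail: 8.86/0.42 = 21.095; AUC_ev,0→∞ = 105.80625 + 21.095 = 126.90125 mg/L·h
F = (AUC_ev/D_ev)/(AUC_iv/D_iv) = (126.90125/20)/(178.15/10) = 6.3450625/17.815 = 0.3562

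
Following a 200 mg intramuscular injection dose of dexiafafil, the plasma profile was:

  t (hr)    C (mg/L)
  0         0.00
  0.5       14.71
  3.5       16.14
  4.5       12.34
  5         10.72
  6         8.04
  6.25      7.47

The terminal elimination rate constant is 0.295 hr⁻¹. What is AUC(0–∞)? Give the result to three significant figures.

Trapezoidal AUC_0→6.25:
  [0→0.5]: (0.00+14.71)/2 × 0.5 = 3.6775
  [0.5→3.5]: (14.71+16.14)/2 × 3 = 46.275
  [3.5→4.5]: (16.14+12.34)/2 × 1 = 14.24
  [4.5→5]: (12.34+10.72)/2 × 0.5 = 5.765
  [5→6]: (10.72+8.04)/2 × 1 = 9.38
  [6→6.25]: (8.04+7.47)/2 × 0.25 = 1.93875
  Sum = 81.27625 mg/L·hr
Extrapolated tail: C_last / k_e = 7.47 / 0.295 = 25.322
AUC_0→∞ = 81.27625 + 25.322 = 106.59825 mg/L·hr

AUC = 107 mg/L·hr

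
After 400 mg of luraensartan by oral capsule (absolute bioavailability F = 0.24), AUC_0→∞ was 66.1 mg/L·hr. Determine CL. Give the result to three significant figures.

CL = 1.45 L/hr

CL = F × Dose / AUC_0→∞
   = 0.24 × 400 / 66.1 = 1.45234 L/hr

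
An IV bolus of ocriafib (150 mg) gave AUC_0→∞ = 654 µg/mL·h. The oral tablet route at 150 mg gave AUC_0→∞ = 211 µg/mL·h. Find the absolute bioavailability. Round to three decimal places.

F = (AUC_ev / D_ev) / (AUC_iv / D_iv)
  = (211/150) / (654/150)
  = 1.40667 / 4.36 = 0.3226

F = 0.323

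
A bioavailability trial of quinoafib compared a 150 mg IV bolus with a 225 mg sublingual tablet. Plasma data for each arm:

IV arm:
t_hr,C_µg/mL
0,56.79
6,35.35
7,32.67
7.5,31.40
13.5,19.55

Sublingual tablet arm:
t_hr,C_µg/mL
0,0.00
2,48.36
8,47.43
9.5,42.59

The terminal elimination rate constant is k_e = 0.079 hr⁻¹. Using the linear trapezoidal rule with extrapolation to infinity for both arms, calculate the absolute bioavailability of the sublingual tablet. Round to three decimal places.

F = 0.864

Trapezoidal AUC_0→13.5 (IV):
  [0→6]: (56.79+35.35)/2 × 6 = 276.42
  [6→7]: (35.35+32.67)/2 × 1 = 34.01
  [7→7.5]: (32.67+31.40)/2 × 0.5 = 16.0175
  [7.5→13.5]: (31.40+19.55)/2 × 6 = 152.85
  Sum = 479.2975 µg/mL·hr
IV tail: 19.55/0.079 = 247.468; AUC_iv,0→∞ = 479.2975 + 247.468 = 726.7655 µg/mL·hr
Trapezoidal AUC_0→9.5 (sublingual tablet):
  [0→2]: (0.00+48.36)/2 × 2 = 48.36
  [2→8]: (48.36+47.43)/2 × 6 = 287.37
  [8→9.5]: (47.43+42.59)/2 × 1.5 = 67.515
  Sum = 403.245 µg/mL·hr
sublingual tablet tail: 42.59/0.079 = 539.114; AUC_ev,0→∞ = 403.245 + 539.114 = 942.359 µg/mL·hr
F = (AUC_ev/D_ev)/(AUC_iv/D_iv) = (942.359/225)/(726.7655/150) = 4.18826/4.8451 = 0.8644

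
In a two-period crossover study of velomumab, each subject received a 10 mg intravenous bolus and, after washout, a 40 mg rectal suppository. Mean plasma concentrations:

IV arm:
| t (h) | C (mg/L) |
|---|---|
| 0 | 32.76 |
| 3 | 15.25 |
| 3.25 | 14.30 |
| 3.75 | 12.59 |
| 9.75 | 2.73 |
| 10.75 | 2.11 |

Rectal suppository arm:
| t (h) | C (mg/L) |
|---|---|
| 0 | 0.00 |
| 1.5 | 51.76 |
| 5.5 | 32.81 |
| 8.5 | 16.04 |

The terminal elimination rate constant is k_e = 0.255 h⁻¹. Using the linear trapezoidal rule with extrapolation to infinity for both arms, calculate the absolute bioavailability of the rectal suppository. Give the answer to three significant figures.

Trapezoidal AUC_0→10.75 (IV):
  [0→3]: (32.76+15.25)/2 × 3 = 72.015
  [3→3.25]: (15.25+14.30)/2 × 0.25 = 3.69375
  [3.25→3.75]: (14.30+12.59)/2 × 0.5 = 6.7225
  [3.75→9.75]: (12.59+2.73)/2 × 6 = 45.96
  [9.75→10.75]: (2.73+2.11)/2 × 1 = 2.42
  Sum = 130.81125 mg/L·h
IV tail: 2.11/0.255 = 8.275; AUC_iv,0→∞ = 130.81125 + 8.275 = 139.08625 mg/L·h
Trapezoidal AUC_0→8.5 (rectal suppository):
  [0→1.5]: (0.00+51.76)/2 × 1.5 = 38.82
  [1.5→5.5]: (51.76+32.81)/2 × 4 = 169.14
  [5.5→8.5]: (32.81+16.04)/2 × 3 = 73.275
  Sum = 281.235 mg/L·h
rectal suppository tail: 16.04/0.255 = 62.902; AUC_ev,0→∞ = 281.235 + 62.902 = 344.137 mg/L·h
F = (AUC_ev/D_ev)/(AUC_iv/D_iv) = (344.137/40)/(139.08625/10) = 8.603425/13.908625 = 0.6186

F = 0.619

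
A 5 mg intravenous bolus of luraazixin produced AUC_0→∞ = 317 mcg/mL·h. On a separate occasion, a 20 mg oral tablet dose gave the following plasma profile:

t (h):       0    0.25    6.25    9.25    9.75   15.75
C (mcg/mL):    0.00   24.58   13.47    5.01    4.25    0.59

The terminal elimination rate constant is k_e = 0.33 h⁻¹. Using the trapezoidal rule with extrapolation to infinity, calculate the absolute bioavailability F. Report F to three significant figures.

Trapezoidal AUC_0→15.75 (oral tablet):
  [0→0.25]: (0.00+24.58)/2 × 0.25 = 3.0725
  [0.25→6.25]: (24.58+13.47)/2 × 6 = 114.15
  [6.25→9.25]: (13.47+5.01)/2 × 3 = 27.72
  [9.25→9.75]: (5.01+4.25)/2 × 0.5 = 2.315
  [9.75→15.75]: (4.25+0.59)/2 × 6 = 14.52
  Sum = 161.7775 mcg/mL·h
Tail: C_last/k_e = 0.59/0.33 = 1.788
AUC_0→∞ (oral tablet) = 161.7775 + 1.788 = 163.5655 mcg/mL·h
F = (AUC_ev/D_ev)/(AUC_iv/D_iv) = (163.5655/20)/(317/5) = 8.178275/63.4 = 0.1290

F = 0.129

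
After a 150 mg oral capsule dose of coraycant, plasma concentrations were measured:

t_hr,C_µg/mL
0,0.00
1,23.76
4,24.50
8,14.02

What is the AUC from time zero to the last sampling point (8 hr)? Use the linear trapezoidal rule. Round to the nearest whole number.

AUC = 161 µg/mL·hr

Trapezoidal AUC_0→8:
  [0→1]: (0.00+23.76)/2 × 1 = 11.88
  [1→4]: (23.76+24.50)/2 × 3 = 72.39
  [4→8]: (24.50+14.02)/2 × 4 = 77.04
  Sum = 161.31 µg/mL·hr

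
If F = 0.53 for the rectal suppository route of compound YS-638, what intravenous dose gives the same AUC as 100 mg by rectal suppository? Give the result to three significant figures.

D_iv = 53.0 mg

Systemic exposure from an extravascular dose = F × D_ev, so the equivalent IV dose is F × D_ev.
D_iv = F × D_ev = 0.53 × 100 = 53 mg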